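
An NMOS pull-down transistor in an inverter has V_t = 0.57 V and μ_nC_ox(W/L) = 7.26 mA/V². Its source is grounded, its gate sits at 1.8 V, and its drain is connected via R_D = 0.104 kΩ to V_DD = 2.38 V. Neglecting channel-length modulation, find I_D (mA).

V_GS = V_G = 1.8 V, so V_ov = 1.8 − 0.57 = 1.23 V.
Assume saturation: I_D = ½ k_n V_ov² = 0.5 × 7.26 × 1.23² = 5.49 mA, giving V_DS = V_DD − I_D R_D = 2.38 − 5.49 × 0.104 = 1.81 V.
V_DS = 1.81 V ≥ V_ov = 1.23 V, confirming saturation.

I_D = 5.49 mA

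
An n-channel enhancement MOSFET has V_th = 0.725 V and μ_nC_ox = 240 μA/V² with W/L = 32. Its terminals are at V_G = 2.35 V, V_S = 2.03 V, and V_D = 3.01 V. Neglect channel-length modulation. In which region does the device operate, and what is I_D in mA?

V_GS = V_G − V_S = 2.35 − 2.03 = 0.32 V; V_DS = V_D − V_S = 3.01 − 2.03 = 0.98 V.
V_GS = 0.32 V < V_th = 0.725 V, so the transistor is in cutoff.

Cutoff; I_D = 0 mA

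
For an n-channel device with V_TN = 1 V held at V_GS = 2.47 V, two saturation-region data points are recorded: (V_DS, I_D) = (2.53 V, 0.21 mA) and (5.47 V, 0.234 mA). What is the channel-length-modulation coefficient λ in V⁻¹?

With V_GS fixed, I_D ∝ (1 + λ V_DS) in saturation, so I_D2/I_D1 = (1 + λ V_DS2)/(1 + λ V_DS1).
0.234/0.21 = 1.114 = (1 + 5.47 λ)/(1 + 2.53 λ).
Solving: λ (I_D1 V_DS2 − I_D2 V_DS1) = I_D2 − I_D1, so λ = (0.234 − 0.21) / (0.21 × 5.47 − 0.234 × 2.53) = 0.024 / 0.557 = 0.0431 V⁻¹.

λ = 0.0431 V⁻¹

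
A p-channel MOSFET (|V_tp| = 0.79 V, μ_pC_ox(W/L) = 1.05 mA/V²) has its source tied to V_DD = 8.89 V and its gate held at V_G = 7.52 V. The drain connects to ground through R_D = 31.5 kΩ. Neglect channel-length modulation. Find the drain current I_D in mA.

V_SG = V_DD − V_G = 8.89 − 7.52 = 1.37 V, so V_ov = 1.37 − 0.79 = 0.58 V.
Assume saturation: I_D = ½ k_p V_ov² = 0.5 × 1.05 × 0.58² = 0.177 mA, giving V_SD = V_DD − I_D R_D = 8.89 − 0.177 × 31.5 = 3.33 V.
V_SD = 3.33 V ≥ V_ov = 0.58 V, confirming saturation.

I_D = 0.177 mA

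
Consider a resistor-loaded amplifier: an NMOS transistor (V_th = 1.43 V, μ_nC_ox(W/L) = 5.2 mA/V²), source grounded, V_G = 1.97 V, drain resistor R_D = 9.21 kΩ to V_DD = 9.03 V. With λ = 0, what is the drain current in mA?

I_D = 0.758 mA

V_GS = V_G = 1.97 V, so V_ov = 1.97 − 1.43 = 0.54 V.
Assume saturation: I_D = ½ k_n V_ov² = 0.5 × 5.2 × 0.54² = 0.758 mA, giving V_DS = V_DD − I_D R_D = 9.03 − 0.758 × 9.21 = 2.05 V.
V_DS = 2.05 V ≥ V_ov = 0.54 V, confirming saturation.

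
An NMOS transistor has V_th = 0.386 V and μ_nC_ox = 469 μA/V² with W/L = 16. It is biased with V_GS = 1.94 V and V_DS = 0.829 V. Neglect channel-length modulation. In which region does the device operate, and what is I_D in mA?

Triode; I_D = 7.09 mA

k_n = μ_nC_ox · (W/L) = 7.504 mA/V².
V_ov = V_GS − V_th = 1.94 − 0.386 = 1.55 V.
Since V_DS = 0.829 V < V_ov = 1.55 V, the device is in the triode region.
I_D = k_n [V_ov · V_DS − ½ V_DS²] = 7.504 × [1.55 × 0.829 − 0.5 × 0.829²] = 7.09 mA.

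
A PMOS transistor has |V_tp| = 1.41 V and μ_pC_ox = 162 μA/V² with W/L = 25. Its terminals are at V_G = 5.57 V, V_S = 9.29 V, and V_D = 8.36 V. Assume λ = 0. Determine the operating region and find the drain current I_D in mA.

V_SG = V_S − V_G = 9.29 − 5.57 = 3.72 V; V_SD = V_S − V_D = 9.29 − 8.36 = 0.93 V.
k_p = μ_pC_ox · (W/L) = 4.05 mA/V².
V_ov = V_SG − |V_tp| = 3.72 − 1.41 = 2.31 V.
Since V_SD = 0.93 V < V_ov = 2.31 V, the device is in the triode region.
I_D = k_p [V_ov · V_SD − ½ V_SD²] = 4.05 × [2.31 × 0.93 − 0.5 × 0.93²] = 6.95 mA.

Triode; I_D = 6.95 mA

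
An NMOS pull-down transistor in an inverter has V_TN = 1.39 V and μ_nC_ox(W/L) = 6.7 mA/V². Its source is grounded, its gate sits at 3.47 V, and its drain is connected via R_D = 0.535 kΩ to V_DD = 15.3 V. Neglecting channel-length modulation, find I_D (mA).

I_D = 14.5 mA

V_GS = V_G = 3.47 V, so V_ov = 3.47 − 1.39 = 2.08 V.
Assume saturation: I_D = ½ k_n V_ov² = 0.5 × 6.7 × 2.08² = 14.5 mA, giving V_DS = V_DD − I_D R_D = 15.3 − 14.5 × 0.535 = 7.55 V.
V_DS = 7.55 V ≥ V_ov = 2.08 V, confirming saturation.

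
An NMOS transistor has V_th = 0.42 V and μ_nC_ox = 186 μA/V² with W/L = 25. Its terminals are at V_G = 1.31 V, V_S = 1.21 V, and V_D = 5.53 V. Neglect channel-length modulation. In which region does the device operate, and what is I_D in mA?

Cutoff; I_D = 0 mA

V_GS = V_G − V_S = 1.31 − 1.21 = 0.1 V; V_DS = V_D − V_S = 5.53 − 1.21 = 4.32 V.
V_GS = 0.1 V < V_th = 0.42 V, so the transistor is in cutoff.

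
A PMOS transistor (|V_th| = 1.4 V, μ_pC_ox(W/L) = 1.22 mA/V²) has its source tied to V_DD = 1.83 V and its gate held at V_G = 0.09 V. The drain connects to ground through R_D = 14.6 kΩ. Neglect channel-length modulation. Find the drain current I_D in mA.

I_D = 0.0705 mA

V_SG = V_DD − V_G = 1.83 − 0.09 = 1.74 V, so V_ov = 1.74 − 1.4 = 0.34 V.
Assume saturation: I_D = ½ k_p V_ov² = 0.5 × 1.22 × 0.34² = 0.0705 mA, giving V_SD = V_DD − I_D R_D = 1.83 − 0.0705 × 14.6 = 0.8 V.
V_SD = 0.8 V ≥ V_ov = 0.34 V, confirming saturation.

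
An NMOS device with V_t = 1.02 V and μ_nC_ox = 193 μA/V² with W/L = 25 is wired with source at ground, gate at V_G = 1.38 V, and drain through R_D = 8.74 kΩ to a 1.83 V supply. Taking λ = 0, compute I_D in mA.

I_D = 0.194 mA

V_GS = V_G = 1.38 V, so V_ov = 1.38 − 1.02 = 0.36 V.
k_n = μ_nC_ox · (W/L) = 4.825 mA/V².
Assume saturation: I_D = ½ k_n V_ov² = 0.5 × 4.825 × 0.36² = 0.313 mA, giving V_DS = V_DD − I_D R_D = 1.83 − 0.313 × 8.74 = -0.903 V.
But -0.903 V < V_ov = 0.36 V, so the device is actually in triode.
In triode I_D = k_n[V_ov V_DS − ½ V_DS²] and I_D = (V_DD − V_DS)/R_D. Equating: 21.1 V_DS² − 16.18 V_DS + 1.83 = 0, giving V_DS = 0.138 V (the root below V_ov).
I_D = (1.83 − 0.138) / 8.74 = 0.194 mA.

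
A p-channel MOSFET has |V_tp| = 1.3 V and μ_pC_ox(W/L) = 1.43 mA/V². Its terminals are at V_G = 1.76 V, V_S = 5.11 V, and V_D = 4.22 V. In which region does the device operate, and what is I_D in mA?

V_SG = V_S − V_G = 5.11 − 1.76 = 3.35 V; V_SD = V_S − V_D = 5.11 − 4.22 = 0.89 V.
V_ov = V_SG − |V_tp| = 3.35 − 1.3 = 2.05 V.
Since V_SD = 0.89 V < V_ov = 2.05 V, the device is in the triode region.
I_D = k_p [V_ov · V_SD − ½ V_SD²] = 1.43 × [2.05 × 0.89 − 0.5 × 0.89²] = 2.04 mA.

Triode; I_D = 2.04 mA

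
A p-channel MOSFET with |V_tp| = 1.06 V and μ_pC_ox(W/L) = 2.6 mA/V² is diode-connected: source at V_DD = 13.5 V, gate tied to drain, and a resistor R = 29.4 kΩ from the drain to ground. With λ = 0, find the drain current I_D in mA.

I_D = 0.404 mA

With gate tied to drain, V_SG = V_SD ≥ V_SG − |V_tp|, so the device is in saturation.
KCL at the drain: ½ k_p (V_SG − |V_tp|)² = (V_DD − V_SG)/R.
Let x = V_SG − 1.06. Then 38.2 x² + x − 12.44 = 0, giving x = 0.558 V (positive root), so V_SG = 1.62 V.
I_D = (V_DD − V_SG)/R = (13.5 − 1.62) / 29.4 = 0.404 mA.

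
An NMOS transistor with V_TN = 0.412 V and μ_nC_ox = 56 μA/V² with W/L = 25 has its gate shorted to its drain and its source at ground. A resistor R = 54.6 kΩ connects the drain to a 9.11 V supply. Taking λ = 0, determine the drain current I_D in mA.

I_D = 0.151 mA

With gate tied to drain, V_GS = V_DS ≥ V_GS − V_TN, so the device is in saturation.
k_n = μ_nC_ox · (W/L) = 1.4 mA/V².
KCL at the drain: ½ k_n (V_GS − V_TN)² = (V_DD − V_GS)/R.
Let x = V_GS − 0.412. Then 38.2 x² + x − 8.698 = 0, giving x = 0.464 V (positive root), so V_GS = 0.876 V.
I_D = (V_DD − V_GS)/R = (9.11 − 0.876) / 54.6 = 0.151 mA.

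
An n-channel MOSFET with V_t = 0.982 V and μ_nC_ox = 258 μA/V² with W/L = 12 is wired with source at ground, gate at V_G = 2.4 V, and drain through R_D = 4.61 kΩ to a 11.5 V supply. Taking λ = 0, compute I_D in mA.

I_D = 2.34 mA

V_GS = V_G = 2.4 V, so V_ov = 2.4 − 0.982 = 1.42 V.
k_n = μ_nC_ox · (W/L) = 3.096 mA/V².
Assume saturation: I_D = ½ k_n V_ov² = 0.5 × 3.096 × 1.42² = 3.11 mA, giving V_DS = V_DD − I_D R_D = 11.5 − 3.11 × 4.61 = -2.85 V.
But -2.85 V < V_ov = 1.42 V, so the device is actually in triode.
In triode I_D = k_n[V_ov V_DS − ½ V_DS²] and I_D = (V_DD − V_DS)/R_D. Equating: 7.14 V_DS² − 21.24 V_DS + 11.5 = 0, giving V_DS = 0.712 V (the root below V_ov).
I_D = (11.5 − 0.712) / 4.61 = 2.34 mA.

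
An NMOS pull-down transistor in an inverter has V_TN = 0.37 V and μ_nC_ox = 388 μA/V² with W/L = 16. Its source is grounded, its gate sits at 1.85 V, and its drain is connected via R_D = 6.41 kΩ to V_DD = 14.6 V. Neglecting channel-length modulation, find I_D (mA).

V_GS = V_G = 1.85 V, so V_ov = 1.85 − 0.37 = 1.48 V.
k_n = μ_nC_ox · (W/L) = 6.208 mA/V².
Assume saturation: I_D = ½ k_n V_ov² = 0.5 × 6.208 × 1.48² = 6.8 mA, giving V_DS = V_DD − I_D R_D = 14.6 − 6.8 × 6.41 = -29 V.
But -29 V < V_ov = 1.48 V, so the device is actually in triode.
In triode I_D = k_n[V_ov V_DS − ½ V_DS²] and I_D = (V_DD − V_DS)/R_D. Equating: 19.9 V_DS² − 59.89 V_DS + 14.6 = 0, giving V_DS = 0.268 V (the root below V_ov).
I_D = (14.6 − 0.268) / 6.41 = 2.24 mA.

I_D = 2.24 mA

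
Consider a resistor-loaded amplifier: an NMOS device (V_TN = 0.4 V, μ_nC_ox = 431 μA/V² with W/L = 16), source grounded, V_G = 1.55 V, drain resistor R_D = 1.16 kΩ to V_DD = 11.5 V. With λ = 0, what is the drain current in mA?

I_D = 4.56 mA

V_GS = V_G = 1.55 V, so V_ov = 1.55 − 0.4 = 1.15 V.
k_n = μ_nC_ox · (W/L) = 6.896 mA/V².
Assume saturation: I_D = ½ k_n V_ov² = 0.5 × 6.896 × 1.15² = 4.56 mA, giving V_DS = V_DD − I_D R_D = 11.5 − 4.56 × 1.16 = 6.21 V.
V_DS = 6.21 V ≥ V_ov = 1.15 V, confirming saturation.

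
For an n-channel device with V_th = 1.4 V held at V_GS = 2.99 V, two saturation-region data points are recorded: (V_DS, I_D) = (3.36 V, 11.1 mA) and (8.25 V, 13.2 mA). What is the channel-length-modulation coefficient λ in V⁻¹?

With V_GS fixed, I_D ∝ (1 + λ V_DS) in saturation, so I_D2/I_D1 = (1 + λ V_DS2)/(1 + λ V_DS1).
13.2/11.1 = 1.189 = (1 + 8.25 λ)/(1 + 3.36 λ).
Solving: λ (I_D1 V_DS2 − I_D2 V_DS1) = I_D2 − I_D1, so λ = (13.2 − 11.1) / (11.1 × 8.25 − 13.2 × 3.36) = 2.1 / 47.2 = 0.0445 V⁻¹.

λ = 0.0445 V⁻¹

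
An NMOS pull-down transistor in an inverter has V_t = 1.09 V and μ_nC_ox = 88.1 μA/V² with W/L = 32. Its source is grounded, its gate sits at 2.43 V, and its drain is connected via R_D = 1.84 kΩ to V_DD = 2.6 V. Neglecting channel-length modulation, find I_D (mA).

V_GS = V_G = 2.43 V, so V_ov = 2.43 − 1.09 = 1.34 V.
k_n = μ_nC_ox · (W/L) = 2.819 mA/V².
Assume saturation: I_D = ½ k_n V_ov² = 0.5 × 2.819 × 1.34² = 2.53 mA, giving V_DS = V_DD − I_D R_D = 2.6 − 2.53 × 1.84 = -2.06 V.
But -2.06 V < V_ov = 1.34 V, so the device is actually in triode.
In triode I_D = k_n[V_ov V_DS − ½ V_DS²] and I_D = (V_DD − V_DS)/R_D. Equating: 2.59 V_DS² − 7.951 V_DS + 2.6 = 0, giving V_DS = 0.372 V (the root below V_ov).
I_D = (2.6 − 0.372) / 1.84 = 1.21 mA.

I_D = 1.21 mA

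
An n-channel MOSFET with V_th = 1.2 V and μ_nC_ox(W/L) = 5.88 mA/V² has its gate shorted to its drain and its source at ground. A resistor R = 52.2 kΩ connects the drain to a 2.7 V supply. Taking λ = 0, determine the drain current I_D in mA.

I_D = 0.0269 mA

With gate tied to drain, V_GS = V_DS ≥ V_GS − V_th, so the device is in saturation.
KCL at the drain: ½ k_n (V_GS − V_th)² = (V_DD − V_GS)/R.
Let x = V_GS − 1.2. Then 153 x² + x − 1.5 = 0, giving x = 0.0957 V (positive root), so V_GS = 1.3 V.
I_D = (V_DD − V_GS)/R = (2.7 − 1.3) / 52.2 = 0.0269 mA.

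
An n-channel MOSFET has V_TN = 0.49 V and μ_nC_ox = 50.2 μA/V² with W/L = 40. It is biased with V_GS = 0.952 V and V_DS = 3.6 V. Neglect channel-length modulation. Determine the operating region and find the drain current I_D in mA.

k_n = μ_nC_ox · (W/L) = 2.008 mA/V².
V_ov = V_GS − V_TN = 0.952 − 0.49 = 0.462 V.
Since V_DS = 3.6 V ≥ V_ov = 0.462 V, the device is in saturation.
I_D = ½ k_n V_ov² = 0.5 × 2.008 × 0.462² = 0.214 mA.

Saturation; I_D = 0.214 mA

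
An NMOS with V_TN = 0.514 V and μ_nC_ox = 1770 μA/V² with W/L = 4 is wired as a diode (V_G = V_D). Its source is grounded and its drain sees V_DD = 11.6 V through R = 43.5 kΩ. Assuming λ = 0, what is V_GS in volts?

With gate tied to drain, V_GS = V_DS ≥ V_GS − V_TN, so the device is in saturation.
k_n = μ_nC_ox · (W/L) = 7.08 mA/V².
KCL at the drain: ½ k_n (V_GS − V_TN)² = (V_DD − V_GS)/R.
Let x = V_GS − 0.514. Then 154 x² + x − 11.09 = 0, giving x = 0.265 V (positive root), so V_GS = 0.779 V.
I_D = (V_DD − V_GS)/R = (11.6 − 0.779) / 43.5 = 0.249 mA.

V_GS = 0.779 V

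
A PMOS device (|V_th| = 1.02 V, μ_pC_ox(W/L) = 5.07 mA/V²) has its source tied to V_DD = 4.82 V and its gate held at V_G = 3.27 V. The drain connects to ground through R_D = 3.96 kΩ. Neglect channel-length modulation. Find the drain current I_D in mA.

V_SG = V_DD − V_G = 4.82 − 3.27 = 1.55 V, so V_ov = 1.55 − 1.02 = 0.53 V.
Assume saturation: I_D = ½ k_p V_ov² = 0.5 × 5.07 × 0.53² = 0.712 mA, giving V_SD = V_DD − I_D R_D = 4.82 − 0.712 × 3.96 = 2 V.
V_SD = 2 V ≥ V_ov = 0.53 V, confirming saturation.

I_D = 0.712 mA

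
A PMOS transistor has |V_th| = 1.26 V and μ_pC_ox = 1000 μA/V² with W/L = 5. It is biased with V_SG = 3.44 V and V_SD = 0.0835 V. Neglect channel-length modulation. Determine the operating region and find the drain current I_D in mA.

k_p = μ_pC_ox · (W/L) = 5 mA/V².
V_ov = V_SG − |V_th| = 3.44 − 1.26 = 2.18 V.
Since V_SD = 0.0835 V < V_ov = 2.18 V, the device is in the triode region.
I_D = k_p [V_ov · V_SD − ½ V_SD²] = 5 × [2.18 × 0.0835 − 0.5 × 0.0835²] = 0.893 mA.

Triode; I_D = 0.893 mA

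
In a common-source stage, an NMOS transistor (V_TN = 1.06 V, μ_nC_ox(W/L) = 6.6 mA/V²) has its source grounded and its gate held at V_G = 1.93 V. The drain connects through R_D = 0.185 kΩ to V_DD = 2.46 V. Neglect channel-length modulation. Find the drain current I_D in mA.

V_GS = V_G = 1.93 V, so V_ov = 1.93 − 1.06 = 0.87 V.
Assume saturation: I_D = ½ k_n V_ov² = 0.5 × 6.6 × 0.87² = 2.5 mA, giving V_DS = V_DD − I_D R_D = 2.46 − 2.5 × 0.185 = 2 V.
V_DS = 2 V ≥ V_ov = 0.87 V, confirming saturation.

I_D = 2.50 mA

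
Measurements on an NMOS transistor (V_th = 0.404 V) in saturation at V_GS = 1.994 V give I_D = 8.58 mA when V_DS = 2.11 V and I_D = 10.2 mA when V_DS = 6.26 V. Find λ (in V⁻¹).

With V_GS fixed, I_D ∝ (1 + λ V_DS) in saturation, so I_D2/I_D1 = (1 + λ V_DS2)/(1 + λ V_DS1).
10.2/8.58 = 1.189 = (1 + 6.26 λ)/(1 + 2.11 λ).
Solving: λ (I_D1 V_DS2 − I_D2 V_DS1) = I_D2 − I_D1, so λ = (10.2 − 8.58) / (8.58 × 6.26 − 10.2 × 2.11) = 1.62 / 32.2 = 0.0503 V⁻¹.

λ = 0.0503 V⁻¹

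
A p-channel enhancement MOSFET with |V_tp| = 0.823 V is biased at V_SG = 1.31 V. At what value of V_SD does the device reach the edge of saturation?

The boundary between triode and saturation is V_SD = V_SG − |V_tp| = V_ov.
V_ov = 1.31 − 0.823 = 0.487 V.

V_SD,sat = 0.487 V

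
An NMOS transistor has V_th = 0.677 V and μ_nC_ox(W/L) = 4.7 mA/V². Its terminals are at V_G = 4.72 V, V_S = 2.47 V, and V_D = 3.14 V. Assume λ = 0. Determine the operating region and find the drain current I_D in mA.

V_GS = V_G − V_S = 4.72 − 2.47 = 2.25 V; V_DS = V_D − V_S = 3.14 − 2.47 = 0.67 V.
V_ov = V_GS − V_th = 2.25 − 0.677 = 1.57 V.
Since V_DS = 0.67 V < V_ov = 1.57 V, the device is in the triode region.
I_D = k_n [V_ov · V_DS − ½ V_DS²] = 4.7 × [1.57 × 0.67 − 0.5 × 0.67²] = 3.9 mA.

Triode; I_D = 3.90 mA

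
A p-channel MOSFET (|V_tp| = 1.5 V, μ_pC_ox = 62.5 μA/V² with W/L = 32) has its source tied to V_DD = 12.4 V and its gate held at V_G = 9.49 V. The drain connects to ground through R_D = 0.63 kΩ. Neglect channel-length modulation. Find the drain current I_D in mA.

V_SG = V_DD − V_G = 12.4 − 9.49 = 2.91 V, so V_ov = 2.91 − 1.5 = 1.41 V.
k_p = μ_pC_ox · (W/L) = 2 mA/V².
Assume saturation: I_D = ½ k_p V_ov² = 0.5 × 2 × 1.41² = 1.99 mA, giving V_SD = V_DD − I_D R_D = 12.4 − 1.99 × 0.63 = 11.1 V.
V_SD = 11.1 V ≥ V_ov = 1.41 V, confirming saturation.

I_D = 1.99 mA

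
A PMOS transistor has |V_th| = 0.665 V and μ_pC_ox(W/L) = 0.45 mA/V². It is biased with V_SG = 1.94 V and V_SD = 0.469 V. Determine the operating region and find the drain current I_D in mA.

Triode; I_D = 0.220 mA

V_ov = V_SG − |V_th| = 1.94 − 0.665 = 1.27 V.
Since V_SD = 0.469 V < V_ov = 1.27 V, the device is in the triode region.
I_D = k_p [V_ov · V_SD − ½ V_SD²] = 0.45 × [1.27 × 0.469 − 0.5 × 0.469²] = 0.22 mA.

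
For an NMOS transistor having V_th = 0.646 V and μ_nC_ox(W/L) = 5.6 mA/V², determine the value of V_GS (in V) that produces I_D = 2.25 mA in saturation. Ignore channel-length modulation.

In saturation I_D = ½ k_n (V_GS − V_th)², so V_GS − V_th = √(2 I_D / k_n) = √(2 × 2.25 / 5.6) = 0.896 V.
V_GS = 0.646 + 0.896 = 1.54 V.

V_GS = 1.54 V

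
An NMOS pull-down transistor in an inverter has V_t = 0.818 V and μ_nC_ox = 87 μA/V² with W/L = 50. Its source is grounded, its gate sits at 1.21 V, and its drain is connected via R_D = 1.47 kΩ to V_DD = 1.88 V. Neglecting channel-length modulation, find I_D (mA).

V_GS = V_G = 1.21 V, so V_ov = 1.21 − 0.818 = 0.392 V.
k_n = μ_nC_ox · (W/L) = 4.35 mA/V².
Assume saturation: I_D = ½ k_n V_ov² = 0.5 × 4.35 × 0.392² = 0.334 mA, giving V_DS = V_DD − I_D R_D = 1.88 − 0.334 × 1.47 = 1.39 V.
V_DS = 1.39 V ≥ V_ov = 0.392 V, confirming saturation.

I_D = 0.334 mA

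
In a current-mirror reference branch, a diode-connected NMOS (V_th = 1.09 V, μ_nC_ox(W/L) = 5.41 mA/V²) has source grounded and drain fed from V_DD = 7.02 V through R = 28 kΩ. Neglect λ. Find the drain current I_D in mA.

With gate tied to drain, V_GS = V_DS ≥ V_GS − V_th, so the device is in saturation.
KCL at the drain: ½ k_n (V_GS − V_th)² = (V_DD − V_GS)/R.
Let x = V_GS − 1.09. Then 75.7 x² + x − 5.93 = 0, giving x = 0.273 V (positive root), so V_GS = 1.36 V.
I_D = (V_DD − V_GS)/R = (7.02 − 1.36) / 28 = 0.202 mA.

I_D = 0.202 mA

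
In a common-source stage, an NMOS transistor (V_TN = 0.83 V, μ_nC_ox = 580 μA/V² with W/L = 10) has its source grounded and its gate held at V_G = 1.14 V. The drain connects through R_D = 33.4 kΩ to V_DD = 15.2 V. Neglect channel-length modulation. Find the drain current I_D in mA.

I_D = 0.279 mA

V_GS = V_G = 1.14 V, so V_ov = 1.14 − 0.83 = 0.31 V.
k_n = μ_nC_ox · (W/L) = 5.8 mA/V².
Assume saturation: I_D = ½ k_n V_ov² = 0.5 × 5.8 × 0.31² = 0.279 mA, giving V_DS = V_DD − I_D R_D = 15.2 − 0.279 × 33.4 = 5.89 V.
V_DS = 5.89 V ≥ V_ov = 0.31 V, confirming saturation.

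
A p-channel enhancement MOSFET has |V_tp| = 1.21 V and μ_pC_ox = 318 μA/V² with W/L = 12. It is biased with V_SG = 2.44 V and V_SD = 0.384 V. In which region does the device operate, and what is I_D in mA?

k_p = μ_pC_ox · (W/L) = 3.816 mA/V².
V_ov = V_SG − |V_tp| = 2.44 − 1.21 = 1.23 V.
Since V_SD = 0.384 V < V_ov = 1.23 V, the device is in the triode region.
I_D = k_p [V_ov · V_SD − ½ V_SD²] = 3.816 × [1.23 × 0.384 − 0.5 × 0.384²] = 1.52 mA.

Triode; I_D = 1.52 mA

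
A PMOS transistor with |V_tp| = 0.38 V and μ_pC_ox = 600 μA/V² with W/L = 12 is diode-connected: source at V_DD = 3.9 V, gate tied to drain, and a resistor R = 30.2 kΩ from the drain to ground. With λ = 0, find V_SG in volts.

With gate tied to drain, V_SG = V_SD ≥ V_SG − |V_tp|, so the device is in saturation.
k_p = μ_pC_ox · (W/L) = 7.2 mA/V².
KCL at the drain: ½ k_p (V_SG − |V_tp|)² = (V_DD − V_SG)/R.
Let x = V_SG − 0.38. Then 109 x² + x − 3.52 = 0, giving x = 0.175 V (positive root), so V_SG = 0.555 V.
I_D = (V_DD − V_SG)/R = (3.9 − 0.555) / 30.2 = 0.111 mA.

V_SG = 0.555 V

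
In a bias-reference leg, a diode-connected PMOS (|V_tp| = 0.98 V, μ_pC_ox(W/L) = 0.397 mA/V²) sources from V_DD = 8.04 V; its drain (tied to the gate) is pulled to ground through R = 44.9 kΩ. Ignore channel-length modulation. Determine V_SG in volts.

With gate tied to drain, V_SG = V_SD ≥ V_SG − |V_tp|, so the device is in saturation.
KCL at the drain: ½ k_p (V_SG − |V_tp|)² = (V_DD − V_SG)/R.
Let x = V_SG − 0.98. Then 8.91 x² + x − 7.06 = 0, giving x = 0.836 V (positive root), so V_SG = 1.82 V.
I_D = (V_DD − V_SG)/R = (8.04 − 1.82) / 44.9 = 0.139 mA.

V_SG = 1.82 V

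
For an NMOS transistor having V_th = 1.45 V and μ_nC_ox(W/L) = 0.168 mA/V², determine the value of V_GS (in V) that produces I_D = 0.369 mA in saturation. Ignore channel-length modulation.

In saturation I_D = ½ k_n (V_GS − V_th)², so V_GS − V_th = √(2 I_D / k_n) = √(2 × 0.369 / 0.168) = 2.1 V.
V_GS = 1.45 + 2.1 = 3.55 V.

V_GS = 3.55 V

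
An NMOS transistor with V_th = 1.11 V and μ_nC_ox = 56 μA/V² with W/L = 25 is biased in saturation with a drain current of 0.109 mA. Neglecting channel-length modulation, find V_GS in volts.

V_GS = 1.50 V

k_n = μ_nC_ox · (W/L) = 1.4 mA/V².
In saturation I_D = ½ k_n (V_GS − V_th)², so V_GS − V_th = √(2 I_D / k_n) = √(2 × 0.109 / 1.4) = 0.395 V.
V_GS = 1.11 + 0.395 = 1.5 V.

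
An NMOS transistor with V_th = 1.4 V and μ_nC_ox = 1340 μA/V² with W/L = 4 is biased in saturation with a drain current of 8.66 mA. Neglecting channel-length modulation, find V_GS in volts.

V_GS = 3.20 V

k_n = μ_nC_ox · (W/L) = 5.36 mA/V².
In saturation I_D = ½ k_n (V_GS − V_th)², so V_GS − V_th = √(2 I_D / k_n) = √(2 × 8.66 / 5.36) = 1.8 V.
V_GS = 1.4 + 1.8 = 3.2 V.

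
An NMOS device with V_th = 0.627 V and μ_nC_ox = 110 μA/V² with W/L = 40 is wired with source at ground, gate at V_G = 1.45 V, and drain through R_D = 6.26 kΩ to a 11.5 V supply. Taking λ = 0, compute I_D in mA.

I_D = 1.49 mA

V_GS = V_G = 1.45 V, so V_ov = 1.45 − 0.627 = 0.823 V.
k_n = μ_nC_ox · (W/L) = 4.4 mA/V².
Assume saturation: I_D = ½ k_n V_ov² = 0.5 × 4.4 × 0.823² = 1.49 mA, giving V_DS = V_DD − I_D R_D = 11.5 − 1.49 × 6.26 = 2.17 V.
V_DS = 2.17 V ≥ V_ov = 0.823 V, confirming saturation.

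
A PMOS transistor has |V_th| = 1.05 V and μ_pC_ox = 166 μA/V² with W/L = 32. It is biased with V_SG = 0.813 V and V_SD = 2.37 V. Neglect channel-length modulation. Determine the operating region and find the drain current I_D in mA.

Cutoff; I_D = 0 mA

V_SG = 0.813 V < |V_th| = 1.05 V, so the transistor is in cutoff.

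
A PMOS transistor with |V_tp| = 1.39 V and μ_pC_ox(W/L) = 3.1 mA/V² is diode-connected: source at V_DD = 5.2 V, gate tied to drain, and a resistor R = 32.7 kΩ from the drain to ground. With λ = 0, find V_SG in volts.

With gate tied to drain, V_SG = V_SD ≥ V_SG − |V_tp|, so the device is in saturation.
KCL at the drain: ½ k_p (V_SG − |V_tp|)² = (V_DD − V_SG)/R.
Let x = V_SG − 1.39. Then 50.7 x² + x − 3.81 = 0, giving x = 0.264 V (positive root), so V_SG = 1.65 V.
I_D = (V_DD − V_SG)/R = (5.2 − 1.65) / 32.7 = 0.108 mA.

V_SG = 1.65 V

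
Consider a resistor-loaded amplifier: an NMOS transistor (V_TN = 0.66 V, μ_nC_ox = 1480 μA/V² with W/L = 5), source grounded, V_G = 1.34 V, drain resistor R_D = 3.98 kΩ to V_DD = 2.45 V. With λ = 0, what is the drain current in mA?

I_D = 0.583 mA

V_GS = V_G = 1.34 V, so V_ov = 1.34 − 0.66 = 0.68 V.
k_n = μ_nC_ox · (W/L) = 7.4 mA/V².
Assume saturation: I_D = ½ k_n V_ov² = 0.5 × 7.4 × 0.68² = 1.71 mA, giving V_DS = V_DD − I_D R_D = 2.45 − 1.71 × 3.98 = -4.36 V.
But -4.36 V < V_ov = 0.68 V, so the device is actually in triode.
In triode I_D = k_n[V_ov V_DS − ½ V_DS²] and I_D = (V_DD − V_DS)/R_D. Equating: 14.7 V_DS² − 21.03 V_DS + 2.45 = 0, giving V_DS = 0.128 V (the root below V_ov).
I_D = (2.45 − 0.128) / 3.98 = 0.583 mA.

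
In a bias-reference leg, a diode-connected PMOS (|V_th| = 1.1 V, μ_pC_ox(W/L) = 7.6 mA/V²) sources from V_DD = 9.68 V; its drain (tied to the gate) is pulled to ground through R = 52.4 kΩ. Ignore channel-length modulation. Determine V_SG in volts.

V_SG = 1.31 V

With gate tied to drain, V_SG = V_SD ≥ V_SG − |V_th|, so the device is in saturation.
KCL at the drain: ½ k_p (V_SG − |V_th|)² = (V_DD − V_SG)/R.
Let x = V_SG − 1.1. Then 199 x² + x − 8.58 = 0, giving x = 0.205 V (positive root), so V_SG = 1.31 V.
I_D = (V_DD − V_SG)/R = (9.68 − 1.31) / 52.4 = 0.16 mA.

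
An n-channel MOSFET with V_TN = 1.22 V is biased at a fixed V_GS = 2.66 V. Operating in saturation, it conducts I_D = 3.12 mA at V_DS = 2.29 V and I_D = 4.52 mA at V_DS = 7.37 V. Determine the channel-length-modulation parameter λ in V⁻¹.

λ = 0.111 V⁻¹

With V_GS fixed, I_D ∝ (1 + λ V_DS) in saturation, so I_D2/I_D1 = (1 + λ V_DS2)/(1 + λ V_DS1).
4.52/3.12 = 1.449 = (1 + 7.37 λ)/(1 + 2.29 λ).
Solving: λ (I_D1 V_DS2 − I_D2 V_DS1) = I_D2 − I_D1, so λ = (4.52 − 3.12) / (3.12 × 7.37 − 4.52 × 2.29) = 1.4 / 12.6 = 0.111 V⁻¹.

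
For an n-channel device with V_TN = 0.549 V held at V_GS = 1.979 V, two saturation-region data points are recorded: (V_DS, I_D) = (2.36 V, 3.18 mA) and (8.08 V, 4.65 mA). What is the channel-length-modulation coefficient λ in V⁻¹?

λ = 0.0999 V⁻¹

With V_GS fixed, I_D ∝ (1 + λ V_DS) in saturation, so I_D2/I_D1 = (1 + λ V_DS2)/(1 + λ V_DS1).
4.65/3.18 = 1.462 = (1 + 8.08 λ)/(1 + 2.36 λ).
Solving: λ (I_D1 V_DS2 − I_D2 V_DS1) = I_D2 − I_D1, so λ = (4.65 − 3.18) / (3.18 × 8.08 − 4.65 × 2.36) = 1.47 / 14.7 = 0.0999 V⁻¹.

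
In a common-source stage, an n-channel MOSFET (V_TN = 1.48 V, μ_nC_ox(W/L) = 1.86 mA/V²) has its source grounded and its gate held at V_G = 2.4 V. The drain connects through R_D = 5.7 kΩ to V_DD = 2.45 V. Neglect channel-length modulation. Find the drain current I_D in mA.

V_GS = V_G = 2.4 V, so V_ov = 2.4 − 1.48 = 0.92 V.
Assume saturation: I_D = ½ k_n V_ov² = 0.5 × 1.86 × 0.92² = 0.787 mA, giving V_DS = V_DD − I_D R_D = 2.45 − 0.787 × 5.7 = -2.04 V.
But -2.04 V < V_ov = 0.92 V, so the device is actually in triode.
In triode I_D = k_n[V_ov V_DS − ½ V_DS²] and I_D = (V_DD − V_DS)/R_D. Equating: 5.3 V_DS² − 10.75 V_DS + 2.45 = 0, giving V_DS = 0.262 V (the root below V_ov).
I_D = (2.45 − 0.262) / 5.7 = 0.384 mA.

I_D = 0.384 mA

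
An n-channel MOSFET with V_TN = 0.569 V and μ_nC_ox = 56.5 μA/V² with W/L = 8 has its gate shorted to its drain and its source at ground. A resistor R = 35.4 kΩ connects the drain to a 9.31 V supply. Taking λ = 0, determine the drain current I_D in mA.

With gate tied to drain, V_GS = V_DS ≥ V_GS − V_TN, so the device is in saturation.
k_n = μ_nC_ox · (W/L) = 0.452 mA/V².
KCL at the drain: ½ k_n (V_GS − V_TN)² = (V_DD − V_GS)/R.
Let x = V_GS − 0.569. Then 8 x² + x − 8.741 = 0, giving x = 0.985 V (positive root), so V_GS = 1.55 V.
I_D = (V_DD − V_GS)/R = (9.31 − 1.55) / 35.4 = 0.219 mA.

I_D = 0.219 mA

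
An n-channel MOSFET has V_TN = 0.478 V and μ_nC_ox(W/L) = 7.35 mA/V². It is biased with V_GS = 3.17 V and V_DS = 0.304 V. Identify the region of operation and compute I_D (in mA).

Triode; I_D = 5.68 mA

V_ov = V_GS − V_TN = 3.17 − 0.478 = 2.69 V.
Since V_DS = 0.304 V < V_ov = 2.69 V, the device is in the triode region.
I_D = k_n [V_ov · V_DS − ½ V_DS²] = 7.35 × [2.69 × 0.304 − 0.5 × 0.304²] = 5.68 mA.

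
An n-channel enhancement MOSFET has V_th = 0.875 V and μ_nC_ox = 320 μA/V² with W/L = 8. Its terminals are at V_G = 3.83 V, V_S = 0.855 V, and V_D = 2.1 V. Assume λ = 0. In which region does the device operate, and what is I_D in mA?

Triode; I_D = 4.71 mA

V_GS = V_G − V_S = 3.83 − 0.855 = 2.98 V; V_DS = V_D − V_S = 2.1 − 0.855 = 1.25 V.
k_n = μ_nC_ox · (W/L) = 2.56 mA/V².
V_ov = V_GS − V_th = 2.98 − 0.875 = 2.1 V.
Since V_DS = 1.25 V < V_ov = 2.1 V, the device is in the triode region.
I_D = k_n [V_ov · V_DS − ½ V_DS²] = 2.56 × [2.1 × 1.25 − 0.5 × 1.25²] = 4.71 mA.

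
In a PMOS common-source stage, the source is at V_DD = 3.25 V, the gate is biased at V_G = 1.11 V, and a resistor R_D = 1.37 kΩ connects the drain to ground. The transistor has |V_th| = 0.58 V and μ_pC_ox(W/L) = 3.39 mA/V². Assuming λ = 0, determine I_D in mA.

I_D = 2.04 mA

V_SG = V_DD − V_G = 3.25 − 1.11 = 2.14 V, so V_ov = 2.14 − 0.58 = 1.56 V.
Assume saturation: I_D = ½ k_p V_ov² = 0.5 × 3.39 × 1.56² = 4.12 mA, giving V_SD = V_DD − I_D R_D = 3.25 − 4.12 × 1.37 = -2.4 V.
But -2.4 V < V_ov = 1.56 V, so the device is actually in triode.
In triode I_D = k_p[V_ov V_SD − ½ V_SD²] and I_D = (V_DD − V_SD)/R_D. Equating: 2.32 V_SD² − 8.245 V_SD + 3.25 = 0, giving V_SD = 0.452 V (the root below V_ov).
I_D = (3.25 − 0.452) / 1.37 = 2.04 mA.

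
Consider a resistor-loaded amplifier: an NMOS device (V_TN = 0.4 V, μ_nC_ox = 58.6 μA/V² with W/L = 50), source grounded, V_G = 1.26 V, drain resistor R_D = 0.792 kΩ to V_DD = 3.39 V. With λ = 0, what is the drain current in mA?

V_GS = V_G = 1.26 V, so V_ov = 1.26 − 0.4 = 0.86 V.
k_n = μ_nC_ox · (W/L) = 2.93 mA/V².
Assume saturation: I_D = ½ k_n V_ov² = 0.5 × 2.93 × 0.86² = 1.08 mA, giving V_DS = V_DD − I_D R_D = 3.39 − 1.08 × 0.792 = 2.53 V.
V_DS = 2.53 V ≥ V_ov = 0.86 V, confirming saturation.

I_D = 1.08 mA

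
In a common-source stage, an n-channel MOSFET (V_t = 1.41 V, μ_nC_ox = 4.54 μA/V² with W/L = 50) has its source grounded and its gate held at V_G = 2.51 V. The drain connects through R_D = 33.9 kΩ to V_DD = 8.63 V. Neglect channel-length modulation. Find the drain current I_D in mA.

I_D = 0.137 mA

V_GS = V_G = 2.51 V, so V_ov = 2.51 − 1.41 = 1.1 V.
k_n = μ_nC_ox · (W/L) = 0.227 mA/V².
Assume saturation: I_D = ½ k_n V_ov² = 0.5 × 0.227 × 1.1² = 0.137 mA, giving V_DS = V_DD − I_D R_D = 8.63 − 0.137 × 33.9 = 3.97 V.
V_DS = 3.97 V ≥ V_ov = 1.1 V, confirming saturation.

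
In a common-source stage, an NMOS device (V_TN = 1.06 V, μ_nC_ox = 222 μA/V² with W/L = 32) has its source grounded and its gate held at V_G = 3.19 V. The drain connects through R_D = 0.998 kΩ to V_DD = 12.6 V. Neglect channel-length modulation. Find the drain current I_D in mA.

I_D = 11.6 mA

V_GS = V_G = 3.19 V, so V_ov = 3.19 − 1.06 = 2.13 V.
k_n = μ_nC_ox · (W/L) = 7.104 mA/V².
Assume saturation: I_D = ½ k_n V_ov² = 0.5 × 7.104 × 2.13² = 16.1 mA, giving V_DS = V_DD − I_D R_D = 12.6 − 16.1 × 0.998 = -3.48 V.
But -3.48 V < V_ov = 2.13 V, so the device is actually in triode.
In triode I_D = k_n[V_ov V_DS − ½ V_DS²] and I_D = (V_DD − V_DS)/R_D. Equating: 3.54 V_DS² − 16.1 V_DS + 12.6 = 0, giving V_DS = 1 V (the root below V_ov).
I_D = (12.6 − 1) / 0.998 = 11.6 mA.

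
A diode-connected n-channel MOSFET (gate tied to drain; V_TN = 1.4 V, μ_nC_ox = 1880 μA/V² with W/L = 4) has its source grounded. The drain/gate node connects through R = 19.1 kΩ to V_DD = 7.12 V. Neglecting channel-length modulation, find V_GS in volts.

With gate tied to drain, V_GS = V_DS ≥ V_GS − V_TN, so the device is in saturation.
k_n = μ_nC_ox · (W/L) = 7.52 mA/V².
KCL at the drain: ½ k_n (V_GS − V_TN)² = (V_DD − V_GS)/R.
Let x = V_GS − 1.4. Then 71.8 x² + x − 5.72 = 0, giving x = 0.275 V (positive root), so V_GS = 1.68 V.
I_D = (V_DD − V_GS)/R = (7.12 − 1.68) / 19.1 = 0.285 mA.

V_GS = 1.68 V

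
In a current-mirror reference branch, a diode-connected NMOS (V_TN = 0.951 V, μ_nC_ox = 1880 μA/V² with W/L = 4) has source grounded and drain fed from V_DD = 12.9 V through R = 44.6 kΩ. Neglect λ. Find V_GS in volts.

With gate tied to drain, V_GS = V_DS ≥ V_GS − V_TN, so the device is in saturation.
k_n = μ_nC_ox · (W/L) = 7.52 mA/V².
KCL at the drain: ½ k_n (V_GS − V_TN)² = (V_DD − V_GS)/R.
Let x = V_GS − 0.951. Then 168 x² + x − 11.95 = 0, giving x = 0.264 V (positive root), so V_GS = 1.21 V.
I_D = (V_DD − V_GS)/R = (12.9 − 1.21) / 44.6 = 0.262 mA.

V_GS = 1.21 V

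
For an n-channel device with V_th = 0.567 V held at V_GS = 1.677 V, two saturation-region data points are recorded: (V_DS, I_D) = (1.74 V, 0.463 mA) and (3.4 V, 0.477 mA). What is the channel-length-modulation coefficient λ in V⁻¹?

With V_GS fixed, I_D ∝ (1 + λ V_DS) in saturation, so I_D2/I_D1 = (1 + λ V_DS2)/(1 + λ V_DS1).
0.477/0.463 = 1.03 = (1 + 3.4 λ)/(1 + 1.74 λ).
Solving: λ (I_D1 V_DS2 − I_D2 V_DS1) = I_D2 − I_D1, so λ = (0.477 − 0.463) / (0.463 × 3.4 − 0.477 × 1.74) = 0.014 / 0.744 = 0.0188 V⁻¹.

λ = 0.0188 V⁻¹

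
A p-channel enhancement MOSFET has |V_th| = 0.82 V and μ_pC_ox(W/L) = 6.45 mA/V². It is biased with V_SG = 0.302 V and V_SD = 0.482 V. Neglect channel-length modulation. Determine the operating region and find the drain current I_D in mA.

Cutoff; I_D = 0 mA

V_SG = 0.302 V < |V_th| = 0.82 V, so the transistor is in cutoff.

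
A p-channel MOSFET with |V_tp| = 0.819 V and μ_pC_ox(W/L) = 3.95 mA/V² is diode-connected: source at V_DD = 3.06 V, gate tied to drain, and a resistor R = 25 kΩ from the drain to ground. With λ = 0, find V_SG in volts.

V_SG = 1.02 V

With gate tied to drain, V_SG = V_SD ≥ V_SG − |V_tp|, so the device is in saturation.
KCL at the drain: ½ k_p (V_SG − |V_tp|)² = (V_DD − V_SG)/R.
Let x = V_SG − 0.819. Then 49.4 x² + x − 2.241 = 0, giving x = 0.203 V (positive root), so V_SG = 1.02 V.
I_D = (V_DD − V_SG)/R = (3.06 − 1.02) / 25 = 0.0815 mA.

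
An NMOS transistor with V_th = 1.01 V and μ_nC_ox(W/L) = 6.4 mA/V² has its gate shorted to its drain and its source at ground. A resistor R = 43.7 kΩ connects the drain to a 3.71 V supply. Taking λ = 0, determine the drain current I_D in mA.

I_D = 0.0587 mA

With gate tied to drain, V_GS = V_DS ≥ V_GS − V_th, so the device is in saturation.
KCL at the drain: ½ k_n (V_GS − V_th)² = (V_DD − V_GS)/R.
Let x = V_GS − 1.01. Then 140 x² + x − 2.7 = 0, giving x = 0.135 V (positive root), so V_GS = 1.15 V.
I_D = (V_DD − V_GS)/R = (3.71 − 1.15) / 43.7 = 0.0587 mA.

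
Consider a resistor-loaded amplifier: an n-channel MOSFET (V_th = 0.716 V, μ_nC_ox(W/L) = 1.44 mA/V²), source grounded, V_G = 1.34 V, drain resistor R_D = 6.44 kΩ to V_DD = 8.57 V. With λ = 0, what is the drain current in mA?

I_D = 0.280 mA

V_GS = V_G = 1.34 V, so V_ov = 1.34 − 0.716 = 0.624 V.
Assume saturation: I_D = ½ k_n V_ov² = 0.5 × 1.44 × 0.624² = 0.28 mA, giving V_DS = V_DD − I_D R_D = 8.57 − 0.28 × 6.44 = 6.76 V.
V_DS = 6.76 V ≥ V_ov = 0.624 V, confirming saturation.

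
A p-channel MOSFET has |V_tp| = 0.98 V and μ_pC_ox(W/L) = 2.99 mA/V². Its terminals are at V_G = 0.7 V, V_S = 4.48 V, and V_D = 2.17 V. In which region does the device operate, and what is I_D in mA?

V_SG = V_S − V_G = 4.48 − 0.7 = 3.78 V; V_SD = V_S − V_D = 4.48 − 2.17 = 2.31 V.
V_ov = V_SG − |V_tp| = 3.78 − 0.98 = 2.8 V.
Since V_SD = 2.31 V < V_ov = 2.8 V, the device is in the triode region.
I_D = k_p [V_ov · V_SD − ½ V_SD²] = 2.99 × [2.8 × 2.31 − 0.5 × 2.31²] = 11.4 mA.

Triode; I_D = 11.4 mA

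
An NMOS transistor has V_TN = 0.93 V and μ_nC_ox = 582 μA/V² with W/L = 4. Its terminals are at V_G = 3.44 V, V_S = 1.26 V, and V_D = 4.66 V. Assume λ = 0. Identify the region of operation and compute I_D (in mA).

Saturation; I_D = 1.82 mA

V_GS = V_G − V_S = 3.44 − 1.26 = 2.18 V; V_DS = V_D − V_S = 4.66 − 1.26 = 3.4 V.
k_n = μ_nC_ox · (W/L) = 2.328 mA/V².
V_ov = V_GS − V_TN = 2.18 − 0.93 = 1.25 V.
Since V_DS = 3.4 V ≥ V_ov = 1.25 V, the device is in saturation.
I_D = ½ k_n V_ov² = 0.5 × 2.328 × 1.25² = 1.82 mA.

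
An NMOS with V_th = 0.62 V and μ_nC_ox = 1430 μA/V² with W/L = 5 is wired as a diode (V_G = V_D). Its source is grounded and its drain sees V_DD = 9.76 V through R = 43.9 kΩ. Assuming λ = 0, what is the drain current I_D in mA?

With gate tied to drain, V_GS = V_DS ≥ V_GS − V_th, so the device is in saturation.
k_n = μ_nC_ox · (W/L) = 7.15 mA/V².
KCL at the drain: ½ k_n (V_GS − V_th)² = (V_DD − V_GS)/R.
Let x = V_GS − 0.62. Then 157 x² + x − 9.14 = 0, giving x = 0.238 V (positive root), so V_GS = 0.858 V.
I_D = (V_DD − V_GS)/R = (9.76 − 0.858) / 43.9 = 0.203 mA.

I_D = 0.203 mA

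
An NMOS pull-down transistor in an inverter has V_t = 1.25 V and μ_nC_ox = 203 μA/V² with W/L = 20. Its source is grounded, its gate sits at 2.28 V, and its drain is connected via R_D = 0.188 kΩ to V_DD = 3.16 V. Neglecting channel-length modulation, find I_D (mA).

I_D = 2.15 mA

V_GS = V_G = 2.28 V, so V_ov = 2.28 − 1.25 = 1.03 V.
k_n = μ_nC_ox · (W/L) = 4.06 mA/V².
Assume saturation: I_D = ½ k_n V_ov² = 0.5 × 4.06 × 1.03² = 2.15 mA, giving V_DS = V_DD − I_D R_D = 3.16 − 2.15 × 0.188 = 2.76 V.
V_DS = 2.76 V ≥ V_ov = 1.03 V, confirming saturation.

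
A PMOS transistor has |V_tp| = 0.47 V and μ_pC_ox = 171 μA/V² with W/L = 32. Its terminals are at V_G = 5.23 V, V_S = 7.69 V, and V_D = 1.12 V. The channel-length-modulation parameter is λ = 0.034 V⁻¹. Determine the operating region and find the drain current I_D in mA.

V_SG = V_S − V_G = 7.69 − 5.23 = 2.46 V; V_SD = V_S − V_D = 7.69 − 1.12 = 6.57 V.
k_p = μ_pC_ox · (W/L) = 5.472 mA/V².
V_ov = V_SG − |V_tp| = 2.46 − 0.47 = 1.99 V.
Since V_SD = 6.57 V ≥ V_ov = 1.99 V, the device is in saturation.
I_D = ½ k_p V_ov² (1 + λ V_SD) = 0.5 × 5.472 × 1.99² × (1 + 0.034 × 6.57) = 13.3 mA.

Saturation; I_D = 13.3 mA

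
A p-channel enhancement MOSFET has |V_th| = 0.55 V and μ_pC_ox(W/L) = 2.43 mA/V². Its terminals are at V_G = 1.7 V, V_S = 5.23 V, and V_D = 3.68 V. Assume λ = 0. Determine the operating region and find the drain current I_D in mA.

Triode; I_D = 8.31 mA

V_SG = V_S − V_G = 5.23 − 1.7 = 3.53 V; V_SD = V_S − V_D = 5.23 − 3.68 = 1.55 V.
V_ov = V_SG − |V_th| = 3.53 − 0.55 = 2.98 V.
Since V_SD = 1.55 V < V_ov = 2.98 V, the device is in the triode region.
I_D = k_p [V_ov · V_SD − ½ V_SD²] = 2.43 × [2.98 × 1.55 − 0.5 × 1.55²] = 8.31 mA.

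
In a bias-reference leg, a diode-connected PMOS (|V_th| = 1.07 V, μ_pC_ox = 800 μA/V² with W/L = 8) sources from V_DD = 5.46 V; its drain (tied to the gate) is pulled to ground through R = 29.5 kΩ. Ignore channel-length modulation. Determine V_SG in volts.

V_SG = 1.28 V

With gate tied to drain, V_SG = V_SD ≥ V_SG − |V_th|, so the device is in saturation.
k_p = μ_pC_ox · (W/L) = 6.4 mA/V².
KCL at the drain: ½ k_p (V_SG − |V_th|)² = (V_DD − V_SG)/R.
Let x = V_SG − 1.07. Then 94.4 x² + x − 4.39 = 0, giving x = 0.21 V (positive root), so V_SG = 1.28 V.
I_D = (V_DD − V_SG)/R = (5.46 − 1.28) / 29.5 = 0.142 mA.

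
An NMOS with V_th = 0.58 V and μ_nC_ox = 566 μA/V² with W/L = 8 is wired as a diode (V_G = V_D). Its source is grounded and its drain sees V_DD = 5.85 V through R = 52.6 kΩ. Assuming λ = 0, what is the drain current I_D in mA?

I_D = 0.0963 mA

With gate tied to drain, V_GS = V_DS ≥ V_GS − V_th, so the device is in saturation.
k_n = μ_nC_ox · (W/L) = 4.528 mA/V².
KCL at the drain: ½ k_n (V_GS − V_th)² = (V_DD − V_GS)/R.
Let x = V_GS − 0.58. Then 119 x² + x − 5.27 = 0, giving x = 0.206 V (positive root), so V_GS = 0.786 V.
I_D = (V_DD − V_GS)/R = (5.85 − 0.786) / 52.6 = 0.0963 mA.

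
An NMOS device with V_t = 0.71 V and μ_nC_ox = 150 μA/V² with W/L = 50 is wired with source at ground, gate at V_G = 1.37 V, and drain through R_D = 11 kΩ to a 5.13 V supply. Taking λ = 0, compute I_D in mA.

I_D = 0.457 mA

V_GS = V_G = 1.37 V, so V_ov = 1.37 − 0.71 = 0.66 V.
k_n = μ_nC_ox · (W/L) = 7.5 mA/V².
Assume saturation: I_D = ½ k_n V_ov² = 0.5 × 7.5 × 0.66² = 1.63 mA, giving V_DS = V_DD − I_D R_D = 5.13 − 1.63 × 11 = -12.8 V.
But -12.8 V < V_ov = 0.66 V, so the device is actually in triode.
In triode I_D = k_n[V_ov V_DS − ½ V_DS²] and I_D = (V_DD − V_DS)/R_D. Equating: 41.2 V_DS² − 55.45 V_DS + 5.13 = 0, giving V_DS = 0.0999 V (the root below V_ov).
I_D = (5.13 − 0.0999) / 11 = 0.457 mA.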